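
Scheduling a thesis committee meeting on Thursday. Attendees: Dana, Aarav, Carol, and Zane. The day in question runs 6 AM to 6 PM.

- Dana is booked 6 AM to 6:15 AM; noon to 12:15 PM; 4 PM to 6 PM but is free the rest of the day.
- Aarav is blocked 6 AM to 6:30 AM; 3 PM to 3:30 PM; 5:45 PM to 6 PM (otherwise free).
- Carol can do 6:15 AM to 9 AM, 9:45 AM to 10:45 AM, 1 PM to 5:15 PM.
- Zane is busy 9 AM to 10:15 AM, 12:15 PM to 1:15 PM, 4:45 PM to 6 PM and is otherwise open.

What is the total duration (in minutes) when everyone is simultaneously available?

315

Dana free: 06:15-12:00, 12:15-16:00 (invert busy blocks within the working day).
Aarav free: 06:30-15:00, 15:30-17:45 (invert busy blocks within the working day).
Carol free: 06:15-09:00, 09:45-10:45, 13:00-17:15.
Zane free: 06:00-09:00, 10:15-12:15, 13:15-16:45 (invert busy blocks within the working day).
Dana ∩ Aarav: 06:30-12:00, 12:15-15:00, 15:30-16:00.
Dana ∩ Aarav ∩ Carol: 06:30-09:00, 09:45-10:45, 13:00-15:00, 15:30-16:00.
Dana ∩ Aarav ∩ Carol ∩ Zane: 06:30-09:00, 10:15-10:45, 13:15-15:00, 15:30-16:00.
Summing the common windows: 150 + 30 + 105 + 30 = 315 minutes.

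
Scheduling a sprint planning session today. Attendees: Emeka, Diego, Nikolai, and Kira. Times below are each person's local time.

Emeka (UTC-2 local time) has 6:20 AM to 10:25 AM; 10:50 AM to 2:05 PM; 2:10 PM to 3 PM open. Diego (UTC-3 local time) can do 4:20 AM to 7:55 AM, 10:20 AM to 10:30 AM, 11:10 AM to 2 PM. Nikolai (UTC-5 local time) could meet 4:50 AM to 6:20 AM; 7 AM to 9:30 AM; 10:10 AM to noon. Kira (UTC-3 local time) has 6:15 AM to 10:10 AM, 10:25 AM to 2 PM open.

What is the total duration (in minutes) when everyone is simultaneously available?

Emeka in UTC: 08:20-12:25, 12:50-16:05, 16:10-17:00 (add 2h to convert from UTC-2).
Diego in UTC: 07:20-10:55, 13:20-13:30, 14:10-17:00 (add 3h to convert from UTC-3).
Nikolai in UTC: 09:50-11:20, 12:00-14:30, 15:10-17:00 (add 5h to convert from UTC-5).
Kira in UTC: 09:15-13:10, 13:25-17:00 (add 3h to convert from UTC-3).
Emeka ∩ Diego: 08:20-10:55, 13:20-13:30, 14:10-16:05, 16:10-17:00.
Emeka ∩ Diego ∩ Nikolai: 09:50-10:55, 13:20-13:30, 14:10-14:30, 15:10-16:05, 16:10-17:00.
Emeka ∩ Diego ∩ Nikolai ∩ Kira: 09:50-10:55, 13:25-13:30, 14:10-14:30, 15:10-16:05, 16:10-17:00.
Summing the common windows: 65 + 5 + 20 + 55 + 50 = 195 minutes.

195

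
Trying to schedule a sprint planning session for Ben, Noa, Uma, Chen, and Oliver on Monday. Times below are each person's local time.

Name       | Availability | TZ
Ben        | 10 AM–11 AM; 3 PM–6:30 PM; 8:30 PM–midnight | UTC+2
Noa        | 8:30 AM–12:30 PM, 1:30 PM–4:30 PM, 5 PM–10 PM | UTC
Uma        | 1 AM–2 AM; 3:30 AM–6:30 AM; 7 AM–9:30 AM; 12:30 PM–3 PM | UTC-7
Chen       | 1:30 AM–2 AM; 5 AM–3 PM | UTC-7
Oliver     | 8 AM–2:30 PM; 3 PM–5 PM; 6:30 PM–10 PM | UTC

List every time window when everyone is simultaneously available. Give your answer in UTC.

Ben in UTC: 08:00-09:00, 13:00-16:30, 18:30-22:00 (subtract 2h to convert from UTC+2).
Noa in UTC: 08:30-12:30, 13:30-16:30, 17:00-22:00.
Uma in UTC: 08:00-09:00, 10:30-13:30, 14:00-16:30, 19:30-22:00 (add 7h to convert from UTC-7).
Chen in UTC: 08:30-09:00, 12:00-22:00 (add 7h to convert from UTC-7).
Oliver in UTC: 08:00-14:30, 15:00-17:00, 18:30-22:00.
Ben ∩ Noa: 08:30-09:00, 13:30-16:30, 18:30-22:00.
Ben ∩ Noa ∩ Uma: 08:30-09:00, 14:00-16:30, 19:30-22:00.
Ben ∩ Noa ∩ Uma ∩ Chen: 08:30-09:00, 14:00-16:30, 19:30-22:00.
Ben ∩ Noa ∩ Uma ∩ Chen ∩ Oliver: 08:30-09:00, 14:00-14:30, 15:00-16:30, 19:30-22:00.

08:30-09:00, 14:00-14:30, 15:00-16:30, 19:30-22:00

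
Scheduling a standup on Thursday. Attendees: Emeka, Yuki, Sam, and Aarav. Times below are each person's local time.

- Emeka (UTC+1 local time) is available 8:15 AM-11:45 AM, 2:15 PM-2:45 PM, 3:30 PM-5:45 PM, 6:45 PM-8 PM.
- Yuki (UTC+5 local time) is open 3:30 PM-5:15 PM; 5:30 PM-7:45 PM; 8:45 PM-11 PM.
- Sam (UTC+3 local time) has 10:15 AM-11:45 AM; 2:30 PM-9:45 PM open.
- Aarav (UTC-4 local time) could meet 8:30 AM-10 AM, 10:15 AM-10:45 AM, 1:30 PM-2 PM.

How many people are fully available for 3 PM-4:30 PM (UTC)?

Emeka in UTC: 07:15-10:45, 13:15-13:45, 14:30-16:45, 17:45-19:00 (subtract 1h to convert from UTC+1).
Yuki in UTC: 10:30-12:15, 12:30-14:45, 15:45-18:00 (subtract 5h to convert from UTC+5).
Sam in UTC: 07:15-08:45, 11:30-18:45 (subtract 3h to convert from UTC+3).
Aarav in UTC: 12:30-14:00, 14:15-14:45, 17:30-18:00 (add 4h to convert from UTC-4).
Emeka and Sam can make the full 15:00-16:30 slot — that's 2.

2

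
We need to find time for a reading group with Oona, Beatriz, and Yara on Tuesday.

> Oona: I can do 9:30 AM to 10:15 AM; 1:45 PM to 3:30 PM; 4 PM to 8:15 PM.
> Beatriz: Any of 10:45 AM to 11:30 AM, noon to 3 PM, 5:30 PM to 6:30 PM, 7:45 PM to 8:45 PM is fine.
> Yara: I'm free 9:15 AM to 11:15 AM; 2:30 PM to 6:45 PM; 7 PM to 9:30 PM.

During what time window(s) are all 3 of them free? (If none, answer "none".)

14:30-15:00, 17:30-18:30, 19:45-20:15

Oona ∩ Beatriz: 13:45-15:00, 17:30-18:30, 19:45-20:15.
Oona ∩ Beatriz ∩ Yara: 14:30-15:00, 17:30-18:30, 19:45-20:15.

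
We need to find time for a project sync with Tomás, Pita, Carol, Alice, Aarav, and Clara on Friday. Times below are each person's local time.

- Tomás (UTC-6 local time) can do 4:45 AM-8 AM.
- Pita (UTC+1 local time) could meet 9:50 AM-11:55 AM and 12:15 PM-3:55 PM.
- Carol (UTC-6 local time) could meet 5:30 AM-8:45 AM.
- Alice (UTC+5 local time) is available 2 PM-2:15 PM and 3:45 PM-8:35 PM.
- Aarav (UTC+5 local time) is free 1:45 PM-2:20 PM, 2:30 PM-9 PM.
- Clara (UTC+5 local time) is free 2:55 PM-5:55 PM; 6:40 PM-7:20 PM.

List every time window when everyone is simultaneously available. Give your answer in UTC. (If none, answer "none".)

Tomás in UTC: 10:45-14:00 (add 6h to convert from UTC-6).
Pita in UTC: 08:50-10:55, 11:15-14:55 (subtract 1h to convert from UTC+1).
Carol in UTC: 11:30-14:45 (add 6h to convert from UTC-6).
Alice in UTC: 09:00-09:15, 10:45-15:35 (subtract 5h to convert from UTC+5).
Aarav in UTC: 08:45-09:20, 09:30-16:00 (subtract 5h to convert from UTC+5).
Clara in UTC: 09:55-12:55, 13:40-14:20 (subtract 5h to convert from UTC+5).
Tomás ∩ Pita: 10:45-10:55, 11:15-14:00.
Tomás ∩ Pita ∩ Carol: 11:30-14:00.
Tomás ∩ Pita ∩ Carol ∩ Alice: 11:30-14:00.
Tomás ∩ Pita ∩ Carol ∩ Alice ∩ Aarav: 11:30-14:00.
Tomás ∩ Pita ∩ Carol ∩ Alice ∩ Aarav ∩ Clara: 11:30-12:55, 13:40-14:00.

11:30-12:55, 13:40-14:00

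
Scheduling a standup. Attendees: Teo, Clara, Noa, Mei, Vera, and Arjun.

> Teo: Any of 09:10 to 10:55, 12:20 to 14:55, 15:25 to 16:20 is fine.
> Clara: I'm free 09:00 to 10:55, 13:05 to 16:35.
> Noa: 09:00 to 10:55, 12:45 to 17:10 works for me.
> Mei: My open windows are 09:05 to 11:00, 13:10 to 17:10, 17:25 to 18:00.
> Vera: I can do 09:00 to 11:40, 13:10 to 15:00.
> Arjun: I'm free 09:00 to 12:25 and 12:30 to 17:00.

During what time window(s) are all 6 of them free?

Teo ∩ Clara: 09:10-10:55, 13:05-14:55, 15:25-16:20.
Teo ∩ Clara ∩ Noa: 09:10-10:55, 13:05-14:55, 15:25-16:20.
Teo ∩ Clara ∩ Noa ∩ Mei: 09:10-10:55, 13:10-14:55, 15:25-16:20.
Teo ∩ Clara ∩ Noa ∩ Mei ∩ Vera: 09:10-10:55, 13:10-14:55.
Teo ∩ Clara ∩ Noa ∩ Mei ∩ Vera ∩ Arjun: 09:10-10:55, 13:10-14:55.

09:10-10:55, 13:10-14:55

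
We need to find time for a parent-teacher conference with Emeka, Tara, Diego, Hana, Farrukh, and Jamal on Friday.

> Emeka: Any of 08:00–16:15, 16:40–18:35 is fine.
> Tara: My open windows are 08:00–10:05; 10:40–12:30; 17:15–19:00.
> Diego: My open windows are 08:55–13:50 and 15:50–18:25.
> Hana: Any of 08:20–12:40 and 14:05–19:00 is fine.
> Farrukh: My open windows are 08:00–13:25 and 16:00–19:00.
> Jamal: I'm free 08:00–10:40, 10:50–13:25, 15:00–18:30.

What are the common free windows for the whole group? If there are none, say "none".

Emeka ∩ Tara: 08:00-10:05, 10:40-12:30, 17:15-18:35.
Emeka ∩ Tara ∩ Diego: 08:55-10:05, 10:40-12:30, 17:15-18:25.
Emeka ∩ Tara ∩ Diego ∩ Hana: 08:55-10:05, 10:40-12:30, 17:15-18:25.
Emeka ∩ Tara ∩ Diego ∩ Hana ∩ Farrukh: 08:55-10:05, 10:40-12:30, 17:15-18:25.
Emeka ∩ Tara ∩ Diego ∩ Hana ∩ Farrukh ∩ Jamal: 08:55-10:05, 10:50-12:30, 17:15-18:25.
Those are the intersection windows.

08:55-10:05, 10:50-12:30, 17:15-18:25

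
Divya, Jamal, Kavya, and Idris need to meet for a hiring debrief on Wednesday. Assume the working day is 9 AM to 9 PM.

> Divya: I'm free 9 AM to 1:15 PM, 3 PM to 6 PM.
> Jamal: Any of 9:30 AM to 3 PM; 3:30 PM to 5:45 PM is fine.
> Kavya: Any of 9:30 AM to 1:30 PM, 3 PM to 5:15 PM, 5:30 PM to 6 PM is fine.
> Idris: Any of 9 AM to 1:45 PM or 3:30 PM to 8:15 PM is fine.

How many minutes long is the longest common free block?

Divya ∩ Jamal: 09:30-13:15, 15:30-17:45.
Divya ∩ Jamal ∩ Kavya: 09:30-13:15, 15:30-17:15, 17:30-17:45.
Divya ∩ Jamal ∩ Kavya ∩ Idris: 09:30-13:15, 15:30-17:15, 17:30-17:45.
The longest is 09:30-13:15 at 225 minutes.

225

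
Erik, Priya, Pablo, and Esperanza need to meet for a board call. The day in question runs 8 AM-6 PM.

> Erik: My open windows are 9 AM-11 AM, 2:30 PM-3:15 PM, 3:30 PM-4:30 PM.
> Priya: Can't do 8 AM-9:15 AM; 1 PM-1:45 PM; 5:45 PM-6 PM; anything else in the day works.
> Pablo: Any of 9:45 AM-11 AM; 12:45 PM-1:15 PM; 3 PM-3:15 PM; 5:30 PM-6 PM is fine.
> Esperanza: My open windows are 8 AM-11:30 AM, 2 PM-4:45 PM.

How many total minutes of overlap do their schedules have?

Erik free: 09:00-11:00, 14:30-15:15, 15:30-16:30.
Priya free: 09:15-13:00, 13:45-17:45 (invert busy blocks within the working day).
Pablo free: 09:45-11:00, 12:45-13:15, 15:00-15:15, 17:30-18:00.
Esperanza free: 08:00-11:30, 14:00-16:45.
Erik ∩ Priya: 09:15-11:00, 14:30-15:15, 15:30-16:30.
Erik ∩ Priya ∩ Pablo: 09:45-11:00, 15:00-15:15.
Erik ∩ Priya ∩ Pablo ∩ Esperanza: 09:45-11:00, 15:00-15:15.
Summing the common windows: 75 + 15 = 90 minutes.

90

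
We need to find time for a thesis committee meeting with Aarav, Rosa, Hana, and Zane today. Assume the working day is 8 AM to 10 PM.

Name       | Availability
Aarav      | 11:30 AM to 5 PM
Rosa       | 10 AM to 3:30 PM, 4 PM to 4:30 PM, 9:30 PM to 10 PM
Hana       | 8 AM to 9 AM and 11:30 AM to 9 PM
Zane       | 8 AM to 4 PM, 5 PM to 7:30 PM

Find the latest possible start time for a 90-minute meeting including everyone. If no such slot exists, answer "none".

14:00

Aarav ∩ Rosa: 11:30-15:30, 16:00-16:30.
Aarav ∩ Rosa ∩ Hana: 11:30-15:30, 16:00-16:30.
Aarav ∩ Rosa ∩ Hana ∩ Zane: 11:30-15:30.
Those are the intersection windows.
The last common window of at least 90 minutes is 11:30-15:30; a 90-minute meeting can start as late as 14:00 and still end by 15:30.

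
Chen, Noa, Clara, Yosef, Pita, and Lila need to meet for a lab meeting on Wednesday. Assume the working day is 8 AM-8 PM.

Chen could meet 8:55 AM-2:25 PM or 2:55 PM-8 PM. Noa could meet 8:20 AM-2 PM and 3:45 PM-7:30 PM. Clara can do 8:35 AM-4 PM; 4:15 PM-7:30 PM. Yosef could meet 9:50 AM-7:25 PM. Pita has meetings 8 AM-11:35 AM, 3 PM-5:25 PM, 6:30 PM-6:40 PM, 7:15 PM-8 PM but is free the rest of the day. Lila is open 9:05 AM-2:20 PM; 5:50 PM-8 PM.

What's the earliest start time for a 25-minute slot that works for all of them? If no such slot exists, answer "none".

Chen free: 08:55-14:25, 14:55-20:00.
Noa free: 08:20-14:00, 15:45-19:30.
Clara free: 08:35-16:00, 16:15-19:30.
Yosef free: 09:50-19:25.
Pita free: 11:35-15:00, 17:25-18:30, 18:40-19:15 (invert busy blocks within the working day).
Lila free: 09:05-14:20, 17:50-20:00.
Chen ∩ Noa: 08:55-14:00, 15:45-19:30.
Chen ∩ Noa ∩ Clara: 08:55-14:00, 15:45-16:00, 16:15-19:30.
Chen ∩ Noa ∩ Clara ∩ Yosef: 09:50-14:00, 15:45-16:00, 16:15-19:25.
Chen ∩ Noa ∩ Clara ∩ Yosef ∩ Pita: 11:35-14:00, 17:25-18:30, 18:40-19:15.
Chen ∩ Noa ∩ Clara ∩ Yosef ∩ Pita ∩ Lila: 11:35-14:00, 17:50-18:30, 18:40-19:15.
The first common window of at least 25 minutes is 11:35-14:00, so the earliest start is 11:35.

11:35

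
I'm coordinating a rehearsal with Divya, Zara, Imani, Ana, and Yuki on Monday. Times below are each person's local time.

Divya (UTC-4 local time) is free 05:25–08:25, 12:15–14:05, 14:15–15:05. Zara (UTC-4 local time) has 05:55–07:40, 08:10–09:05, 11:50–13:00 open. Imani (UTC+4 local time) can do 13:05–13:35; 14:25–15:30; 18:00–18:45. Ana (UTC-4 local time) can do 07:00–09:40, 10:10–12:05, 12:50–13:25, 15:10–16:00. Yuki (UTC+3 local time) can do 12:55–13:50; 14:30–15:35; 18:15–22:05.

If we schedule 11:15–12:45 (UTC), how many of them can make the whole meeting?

1

Divya in UTC: 09:25-12:25, 16:15-18:05, 18:15-19:05 (add 4h to convert from UTC-4).
Zara in UTC: 09:55-11:40, 12:10-13:05, 15:50-17:00 (add 4h to convert from UTC-4).
Imani in UTC: 09:05-09:35, 10:25-11:30, 14:00-14:45 (subtract 4h to convert from UTC+4).
Ana in UTC: 11:00-13:40, 14:10-16:05, 16:50-17:25, 19:10-20:00 (add 4h to convert from UTC-4).
Yuki in UTC: 09:55-10:50, 11:30-12:35, 15:15-19:05 (subtract 3h to convert from UTC+3).
Ana can make the full 11:15-12:45 slot — that's 1.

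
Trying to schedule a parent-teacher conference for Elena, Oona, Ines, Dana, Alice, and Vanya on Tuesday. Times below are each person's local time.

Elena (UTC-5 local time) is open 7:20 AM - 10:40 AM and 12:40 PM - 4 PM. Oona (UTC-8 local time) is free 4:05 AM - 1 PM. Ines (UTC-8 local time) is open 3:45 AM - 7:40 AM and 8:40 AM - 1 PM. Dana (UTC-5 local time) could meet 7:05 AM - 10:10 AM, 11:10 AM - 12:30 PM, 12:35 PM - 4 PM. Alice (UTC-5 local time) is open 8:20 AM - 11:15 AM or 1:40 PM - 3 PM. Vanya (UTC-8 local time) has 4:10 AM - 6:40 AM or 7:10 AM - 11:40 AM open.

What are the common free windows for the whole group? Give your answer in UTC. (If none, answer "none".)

Elena in UTC: 12:20-15:40, 17:40-21:00 (add 5h to convert from UTC-5).
Oona in UTC: 12:05-21:00 (add 8h to convert from UTC-8).
Ines in UTC: 11:45-15:40, 16:40-21:00 (add 8h to convert from UTC-8).
Dana in UTC: 12:05-15:10, 16:10-17:30, 17:35-21:00 (add 5h to convert from UTC-5).
Alice in UTC: 13:20-16:15, 18:40-20:00 (add 5h to convert from UTC-5).
Vanya in UTC: 12:10-14:40, 15:10-19:40 (add 8h to convert from UTC-8).
Elena ∩ Oona: 12:20-15:40, 17:40-21:00.
Elena ∩ Oona ∩ Ines: 12:20-15:40, 17:40-21:00.
Elena ∩ Oona ∩ Ines ∩ Dana: 12:20-15:10, 17:40-21:00.
Elena ∩ Oona ∩ Ines ∩ Dana ∩ Alice: 13:20-15:10, 18:40-20:00.
Elena ∩ Oona ∩ Ines ∩ Dana ∩ Alice ∩ Vanya: 13:20-14:40, 18:40-19:40.

13:20-14:40, 18:40-19:40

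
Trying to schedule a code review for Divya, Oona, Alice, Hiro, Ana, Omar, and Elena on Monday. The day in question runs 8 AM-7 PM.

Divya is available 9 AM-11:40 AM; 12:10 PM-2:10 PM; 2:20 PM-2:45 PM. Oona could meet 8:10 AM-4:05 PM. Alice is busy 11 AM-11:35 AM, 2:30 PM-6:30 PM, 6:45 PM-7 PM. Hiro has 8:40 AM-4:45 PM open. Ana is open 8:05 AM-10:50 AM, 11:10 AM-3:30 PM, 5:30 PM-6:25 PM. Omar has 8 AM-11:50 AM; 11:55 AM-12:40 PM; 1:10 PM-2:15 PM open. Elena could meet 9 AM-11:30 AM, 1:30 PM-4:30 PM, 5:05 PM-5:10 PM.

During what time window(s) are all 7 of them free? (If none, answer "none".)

09:00-10:50, 13:30-14:10

Divya free: 09:00-11:40, 12:10-14:10, 14:20-14:45.
Oona free: 08:10-16:05.
Alice free: 08:00-11:00, 11:35-14:30, 18:30-18:45 (invert busy blocks within the working day).
Hiro free: 08:40-16:45.
Ana free: 08:05-10:50, 11:10-15:30, 17:30-18:25.
Omar free: 08:00-11:50, 11:55-12:40, 13:10-14:15.
Elena free: 09:00-11:30, 13:30-16:30, 17:05-17:10.
Divya ∩ Oona: 09:00-11:40, 12:10-14:10, 14:20-14:45.
Divya ∩ Oona ∩ Alice: 09:00-11:00, 11:35-11:40, 12:10-14:10, 14:20-14:30.
Divya ∩ Oona ∩ Alice ∩ Hiro: 09:00-11:00, 11:35-11:40, 12:10-14:10, 14:20-14:30.
Divya ∩ Oona ∩ Alice ∩ Hiro ∩ Ana: 09:00-10:50, 11:35-11:40, 12:10-14:10, 14:20-14:30.
Divya ∩ Oona ∩ Alice ∩ Hiro ∩ Ana ∩ Omar: 09:00-10:50, 11:35-11:40, 12:10-12:40, 13:10-14:10.
Divya ∩ Oona ∩ Alice ∩ Hiro ∩ Ana ∩ Omar ∩ Elena: 09:00-10:50, 13:30-14:10.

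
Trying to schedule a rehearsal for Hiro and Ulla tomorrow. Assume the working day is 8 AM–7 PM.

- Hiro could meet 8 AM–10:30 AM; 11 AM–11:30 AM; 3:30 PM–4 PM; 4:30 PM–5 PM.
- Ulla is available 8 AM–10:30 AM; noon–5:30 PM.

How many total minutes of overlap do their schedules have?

Hiro ∩ Ulla: 08:00-10:30, 15:30-16:00, 16:30-17:00.
Summing the common windows: 150 + 30 + 30 = 210 minutes.

210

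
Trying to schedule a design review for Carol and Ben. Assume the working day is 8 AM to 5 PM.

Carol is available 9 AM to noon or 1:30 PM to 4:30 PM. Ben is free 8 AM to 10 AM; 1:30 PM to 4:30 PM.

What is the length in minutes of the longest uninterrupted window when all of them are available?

Carol ∩ Ben: 09:00-10:00, 13:30-16:30.
So the common availability across everyone is 09:00-10:00, 13:30-16:30.
The longest is 13:30-16:30 at 180 minutes.

180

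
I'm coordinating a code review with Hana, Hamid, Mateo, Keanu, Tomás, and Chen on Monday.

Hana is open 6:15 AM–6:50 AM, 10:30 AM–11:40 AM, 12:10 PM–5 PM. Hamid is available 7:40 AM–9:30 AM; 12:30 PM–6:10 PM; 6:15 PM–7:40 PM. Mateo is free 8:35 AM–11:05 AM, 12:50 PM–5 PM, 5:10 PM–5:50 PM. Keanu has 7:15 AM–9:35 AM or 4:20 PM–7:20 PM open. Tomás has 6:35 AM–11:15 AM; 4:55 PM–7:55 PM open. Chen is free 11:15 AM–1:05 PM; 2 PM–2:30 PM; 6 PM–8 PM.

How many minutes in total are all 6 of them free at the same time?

0

Hana ∩ Hamid: 12:30-17:00.
Hana ∩ Hamid ∩ Mateo: 12:50-17:00.
Hana ∩ Hamid ∩ Mateo ∩ Keanu: 16:20-17:00.
Hana ∩ Hamid ∩ Mateo ∩ Keanu ∩ Tomás: 16:55-17:00.
Hana ∩ Hamid ∩ Mateo ∩ Keanu ∩ Tomás ∩ Chen: ∅.
There is no time when everyone is free.
There is no common window, so the total is 0 minutes.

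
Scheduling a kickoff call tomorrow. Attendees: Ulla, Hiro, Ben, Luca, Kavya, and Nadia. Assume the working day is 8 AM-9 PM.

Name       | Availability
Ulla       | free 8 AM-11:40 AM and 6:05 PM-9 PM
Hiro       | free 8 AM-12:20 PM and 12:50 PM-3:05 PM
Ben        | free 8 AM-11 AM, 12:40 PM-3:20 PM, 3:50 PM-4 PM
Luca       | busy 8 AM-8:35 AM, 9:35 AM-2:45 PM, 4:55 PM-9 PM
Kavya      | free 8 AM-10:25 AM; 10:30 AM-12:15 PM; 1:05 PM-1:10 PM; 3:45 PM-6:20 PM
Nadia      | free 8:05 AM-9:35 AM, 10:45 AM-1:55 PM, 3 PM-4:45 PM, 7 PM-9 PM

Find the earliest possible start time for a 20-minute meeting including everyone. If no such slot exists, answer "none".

08:35

Ulla free: 08:00-11:40, 18:05-21:00.
Hiro free: 08:00-12:20, 12:50-15:05.
Ben free: 08:00-11:00, 12:40-15:20, 15:50-16:00.
Luca free: 08:35-09:35, 14:45-16:55 (invert busy blocks within the working day).
Kavya free: 08:00-10:25, 10:30-12:15, 13:05-13:10, 15:45-18:20.
Nadia free: 08:05-09:35, 10:45-13:55, 15:00-16:45, 19:00-21:00.
Ulla ∩ Hiro: 08:00-11:40.
Ulla ∩ Hiro ∩ Ben: 08:00-11:00.
Ulla ∩ Hiro ∩ Ben ∩ Luca: 08:35-09:35.
Ulla ∩ Hiro ∩ Ben ∩ Luca ∩ Kavya: 08:35-09:35.
Ulla ∩ Hiro ∩ Ben ∩ Luca ∩ Kavya ∩ Nadia: 08:35-09:35.
The first common window of at least 20 minutes is 08:35-09:35, so the earliest start is 08:35.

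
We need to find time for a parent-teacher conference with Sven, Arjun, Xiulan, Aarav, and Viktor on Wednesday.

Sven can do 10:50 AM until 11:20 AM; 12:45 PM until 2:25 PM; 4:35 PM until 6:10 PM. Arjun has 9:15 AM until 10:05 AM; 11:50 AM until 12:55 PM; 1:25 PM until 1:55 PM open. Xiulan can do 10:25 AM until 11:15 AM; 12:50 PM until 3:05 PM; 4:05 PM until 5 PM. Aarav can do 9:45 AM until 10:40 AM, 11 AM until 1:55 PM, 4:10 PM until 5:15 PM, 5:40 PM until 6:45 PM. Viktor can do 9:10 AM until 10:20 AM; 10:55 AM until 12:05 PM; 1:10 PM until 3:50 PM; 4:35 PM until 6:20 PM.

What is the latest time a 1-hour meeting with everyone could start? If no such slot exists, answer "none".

Sven ∩ Arjun: 12:45-12:55, 13:25-13:55.
Sven ∩ Arjun ∩ Xiulan: 12:50-12:55, 13:25-13:55.
Sven ∩ Arjun ∩ Xiulan ∩ Aarav: 12:50-12:55, 13:25-13:55.
Sven ∩ Arjun ∩ Xiulan ∩ Aarav ∩ Viktor: 13:25-13:55.
No common window is at least 60 minutes long.

none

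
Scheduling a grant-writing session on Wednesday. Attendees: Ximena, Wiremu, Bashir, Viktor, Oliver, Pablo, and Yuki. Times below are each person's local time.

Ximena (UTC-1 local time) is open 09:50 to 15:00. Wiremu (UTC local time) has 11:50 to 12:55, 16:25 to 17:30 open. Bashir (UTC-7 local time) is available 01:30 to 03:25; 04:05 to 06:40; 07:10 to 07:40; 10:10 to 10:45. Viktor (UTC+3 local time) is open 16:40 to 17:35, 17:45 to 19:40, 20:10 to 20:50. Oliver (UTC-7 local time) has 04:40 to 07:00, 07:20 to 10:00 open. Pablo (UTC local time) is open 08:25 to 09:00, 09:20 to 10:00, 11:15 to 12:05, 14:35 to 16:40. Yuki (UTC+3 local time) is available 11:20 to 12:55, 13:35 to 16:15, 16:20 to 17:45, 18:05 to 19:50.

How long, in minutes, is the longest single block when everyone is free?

Ximena in UTC: 10:50-16:00 (add 1h to convert from UTC-1).
Wiremu in UTC: 11:50-12:55, 16:25-17:30.
Bashir in UTC: 08:30-10:25, 11:05-13:40, 14:10-14:40, 17:10-17:45 (add 7h to convert from UTC-7).
Viktor in UTC: 13:40-14:35, 14:45-16:40, 17:10-17:50 (subtract 3h to convert from UTC+3).
Oliver in UTC: 11:40-14:00, 14:20-17:00 (add 7h to convert from UTC-7).
Pablo in UTC: 08:25-09:00, 09:20-10:00, 11:15-12:05, 14:35-16:40.
Yuki in UTC: 08:20-09:55, 10:35-13:15, 13:20-14:45, 15:05-16:50 (subtract 3h to convert from UTC+3).
Ximena ∩ Wiremu: 11:50-12:55.
Ximena ∩ Wiremu ∩ Bashir: 11:50-12:55.
Ximena ∩ Wiremu ∩ Bashir ∩ Viktor: ∅.
Ximena ∩ Wiremu ∩ Bashir ∩ Viktor ∩ Oliver: ∅.
Ximena ∩ Wiremu ∩ Bashir ∩ Viktor ∩ Oliver ∩ Pablo: ∅.
Ximena ∩ Wiremu ∩ Bashir ∩ Viktor ∩ Oliver ∩ Pablo ∩ Yuki: ∅.
There is no time when everyone is free.
No common window exists, so the longest block is 0 minutes.

0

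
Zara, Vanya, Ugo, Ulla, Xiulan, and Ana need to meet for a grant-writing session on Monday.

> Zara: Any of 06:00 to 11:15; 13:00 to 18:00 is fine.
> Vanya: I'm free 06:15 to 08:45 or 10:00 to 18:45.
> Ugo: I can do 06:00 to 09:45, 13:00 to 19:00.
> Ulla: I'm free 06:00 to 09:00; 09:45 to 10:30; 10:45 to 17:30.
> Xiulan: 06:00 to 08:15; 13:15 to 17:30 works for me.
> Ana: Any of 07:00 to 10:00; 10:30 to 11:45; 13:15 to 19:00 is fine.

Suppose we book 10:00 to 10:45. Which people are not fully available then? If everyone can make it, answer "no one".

Ana, Ugo, Ulla, Xiulan

Zara: free for 10:00-10:45. Vanya: free for 10:00-10:45. Ugo: not fully free for 10:00-10:45. Ulla: not fully free for 10:00-10:45. Xiulan: not fully free for 10:00-10:45. Ana: not fully free for 10:00-10:45.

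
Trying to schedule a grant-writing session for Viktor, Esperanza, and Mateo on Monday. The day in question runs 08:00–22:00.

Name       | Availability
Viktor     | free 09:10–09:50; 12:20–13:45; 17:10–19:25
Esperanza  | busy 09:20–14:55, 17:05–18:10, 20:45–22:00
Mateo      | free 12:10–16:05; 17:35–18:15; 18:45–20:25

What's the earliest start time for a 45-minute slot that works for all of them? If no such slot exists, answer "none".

none

Viktor free: 09:10-09:50, 12:20-13:45, 17:10-19:25.
Esperanza free: 08:00-09:20, 14:55-17:05, 18:10-20:45 (invert busy blocks within the working day).
Mateo free: 12:10-16:05, 17:35-18:15, 18:45-20:25.
Viktor ∩ Esperanza: 09:10-09:20, 18:10-19:25.
Viktor ∩ Esperanza ∩ Mateo: 18:10-18:15, 18:45-19:25.
So the common availability across everyone is 18:10-18:15, 18:45-19:25.
No common window is at least 45 minutes long.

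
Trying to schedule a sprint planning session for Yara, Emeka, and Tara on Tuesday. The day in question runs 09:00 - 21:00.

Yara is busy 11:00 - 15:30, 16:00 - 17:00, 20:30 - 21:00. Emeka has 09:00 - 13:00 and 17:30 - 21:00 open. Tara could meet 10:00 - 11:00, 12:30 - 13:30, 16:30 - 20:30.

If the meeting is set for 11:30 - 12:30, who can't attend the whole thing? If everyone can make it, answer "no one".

Tara, Yara

Yara free: 09:00-11:00, 15:30-16:00, 17:00-20:30 (invert busy blocks within the working day).
Emeka free: 09:00-13:00, 17:30-21:00.
Tara free: 10:00-11:00, 12:30-13:30, 16:30-20:30.
Yara: not fully free for 11:30-12:30. Emeka: free for 11:30-12:30. Tara: not fully free for 11:30-12:30.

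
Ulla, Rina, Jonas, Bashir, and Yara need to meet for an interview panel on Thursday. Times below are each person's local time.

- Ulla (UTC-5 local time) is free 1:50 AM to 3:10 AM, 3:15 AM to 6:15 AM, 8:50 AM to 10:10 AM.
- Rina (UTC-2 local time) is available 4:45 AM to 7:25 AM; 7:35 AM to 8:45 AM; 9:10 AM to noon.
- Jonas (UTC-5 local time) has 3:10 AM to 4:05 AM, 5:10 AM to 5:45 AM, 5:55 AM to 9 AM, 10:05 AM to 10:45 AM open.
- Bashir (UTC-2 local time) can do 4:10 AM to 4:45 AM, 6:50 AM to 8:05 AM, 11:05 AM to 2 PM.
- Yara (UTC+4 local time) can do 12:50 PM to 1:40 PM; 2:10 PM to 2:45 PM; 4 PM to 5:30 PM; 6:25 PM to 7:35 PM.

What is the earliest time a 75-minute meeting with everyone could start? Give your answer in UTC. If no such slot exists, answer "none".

none

Ulla in UTC: 06:50-08:10, 08:15-11:15, 13:50-15:10 (add 5h to convert from UTC-5).
Rina in UTC: 06:45-09:25, 09:35-10:45, 11:10-14:00 (add 2h to convert from UTC-2).
Jonas in UTC: 08:10-09:05, 10:10-10:45, 10:55-14:00, 15:05-15:45 (add 5h to convert from UTC-5).
Bashir in UTC: 06:10-06:45, 08:50-10:05, 13:05-16:00 (add 2h to convert from UTC-2).
Yara in UTC: 08:50-09:40, 10:10-10:45, 12:00-13:30, 14:25-15:35 (subtract 4h to convert from UTC+4).
Ulla ∩ Rina: 06:50-08:10, 08:15-09:25, 09:35-10:45, 11:10-11:15, 13:50-14:00.
Ulla ∩ Rina ∩ Jonas: 08:15-09:05, 10:10-10:45, 11:10-11:15, 13:50-14:00.
Ulla ∩ Rina ∩ Jonas ∩ Bashir: 08:50-09:05, 13:50-14:00.
Ulla ∩ Rina ∩ Jonas ∩ Bashir ∩ Yara: 08:50-09:05.
No common window is at least 75 minutes long.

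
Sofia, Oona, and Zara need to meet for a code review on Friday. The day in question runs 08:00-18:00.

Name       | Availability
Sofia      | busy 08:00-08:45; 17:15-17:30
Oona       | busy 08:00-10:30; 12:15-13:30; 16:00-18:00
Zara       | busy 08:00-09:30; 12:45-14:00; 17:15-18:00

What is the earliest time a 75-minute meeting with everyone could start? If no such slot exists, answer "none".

Sofia free: 08:45-17:15, 17:30-18:00 (invert busy blocks within the working day).
Oona free: 10:30-12:15, 13:30-16:00 (invert busy blocks within the working day).
Zara free: 09:30-12:45, 14:00-17:15 (invert busy blocks within the working day).
Sofia ∩ Oona: 10:30-12:15, 13:30-16:00.
Sofia ∩ Oona ∩ Zara: 10:30-12:15, 14:00-16:00.
The first common window of at least 75 minutes is 10:30-12:15, so the earliest start is 10:30.

10:30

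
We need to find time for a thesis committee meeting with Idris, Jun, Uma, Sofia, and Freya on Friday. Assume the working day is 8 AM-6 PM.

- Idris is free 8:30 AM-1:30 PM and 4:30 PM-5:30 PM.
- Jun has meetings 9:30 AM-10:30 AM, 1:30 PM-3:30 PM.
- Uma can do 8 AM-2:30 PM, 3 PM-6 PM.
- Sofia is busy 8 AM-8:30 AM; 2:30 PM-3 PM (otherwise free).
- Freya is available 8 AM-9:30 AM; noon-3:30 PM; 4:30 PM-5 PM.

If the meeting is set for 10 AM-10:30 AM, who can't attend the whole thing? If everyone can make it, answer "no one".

Idris free: 08:30-13:30, 16:30-17:30.
Jun free: 08:00-09:30, 10:30-13:30, 15:30-18:00 (invert busy blocks within the working day).
Uma free: 08:00-14:30, 15:00-18:00.
Sofia free: 08:30-14:30, 15:00-18:00 (invert busy blocks within the working day).
Freya free: 08:00-09:30, 12:00-15:30, 16:30-17:00.
Idris: free for 10:00-10:30. Jun: not fully free for 10:00-10:30. Uma: free for 10:00-10:30. Sofia: free for 10:00-10:30. Freya: not fully free for 10:00-10:30.

Freya, Jun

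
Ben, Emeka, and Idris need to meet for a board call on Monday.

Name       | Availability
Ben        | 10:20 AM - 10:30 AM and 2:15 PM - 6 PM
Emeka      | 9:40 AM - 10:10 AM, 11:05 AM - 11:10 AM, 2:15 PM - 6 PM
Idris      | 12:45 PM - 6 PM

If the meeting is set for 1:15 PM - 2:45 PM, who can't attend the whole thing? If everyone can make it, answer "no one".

Ben, Emeka

Ben: not fully free for 13:15-14:45. Emeka: not fully free for 13:15-14:45. Idris: free for 13:15-14:45.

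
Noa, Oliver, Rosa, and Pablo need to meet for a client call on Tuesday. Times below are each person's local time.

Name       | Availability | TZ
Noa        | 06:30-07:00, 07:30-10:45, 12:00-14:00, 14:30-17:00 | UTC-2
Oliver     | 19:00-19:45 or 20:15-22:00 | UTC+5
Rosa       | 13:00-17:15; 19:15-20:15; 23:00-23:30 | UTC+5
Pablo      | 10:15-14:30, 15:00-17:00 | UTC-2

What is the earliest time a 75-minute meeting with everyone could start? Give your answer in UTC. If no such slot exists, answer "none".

Noa in UTC: 08:30-09:00, 09:30-12:45, 14:00-16:00, 16:30-19:00 (add 2h to convert from UTC-2).
Oliver in UTC: 14:00-14:45, 15:15-17:00 (subtract 5h to convert from UTC+5).
Rosa in UTC: 08:00-12:15, 14:15-15:15, 18:00-18:30 (subtract 5h to convert from UTC+5).
Pablo in UTC: 12:15-16:30, 17:00-19:00 (add 2h to convert from UTC-2).
Noa ∩ Oliver: 14:00-14:45, 15:15-16:00, 16:30-17:00.
Noa ∩ Oliver ∩ Rosa: 14:15-14:45.
Noa ∩ Oliver ∩ Rosa ∩ Pablo: 14:15-14:45.
No common window is at least 75 minutes long.

none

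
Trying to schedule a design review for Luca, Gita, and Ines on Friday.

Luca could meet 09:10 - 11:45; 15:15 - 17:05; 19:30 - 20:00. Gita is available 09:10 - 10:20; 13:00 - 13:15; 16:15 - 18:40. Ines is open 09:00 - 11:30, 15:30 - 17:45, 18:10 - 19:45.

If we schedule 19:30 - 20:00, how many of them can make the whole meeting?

1

Luca can make the full 19:30-20:00 slot — that's 1.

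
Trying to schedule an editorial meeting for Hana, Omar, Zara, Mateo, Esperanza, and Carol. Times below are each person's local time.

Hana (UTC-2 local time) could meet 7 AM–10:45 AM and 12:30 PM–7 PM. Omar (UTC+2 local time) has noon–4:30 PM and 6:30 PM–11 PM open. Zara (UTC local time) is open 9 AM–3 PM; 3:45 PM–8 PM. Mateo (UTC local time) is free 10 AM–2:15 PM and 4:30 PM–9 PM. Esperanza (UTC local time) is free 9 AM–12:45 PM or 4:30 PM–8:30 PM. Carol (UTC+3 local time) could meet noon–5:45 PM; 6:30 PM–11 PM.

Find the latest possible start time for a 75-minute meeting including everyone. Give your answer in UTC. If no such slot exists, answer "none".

Hana in UTC: 09:00-12:45, 14:30-21:00 (add 2h to convert from UTC-2).
Omar in UTC: 10:00-14:30, 16:30-21:00 (subtract 2h to convert from UTC+2).
Zara in UTC: 09:00-15:00, 15:45-20:00.
Mateo in UTC: 10:00-14:15, 16:30-21:00.
Esperanza in UTC: 09:00-12:45, 16:30-20:30.
Carol in UTC: 09:00-14:45, 15:30-20:00 (subtract 3h to convert from UTC+3).
Hana ∩ Omar: 10:00-12:45, 16:30-21:00.
Hana ∩ Omar ∩ Zara: 10:00-12:45, 16:30-20:00.
Hana ∩ Omar ∩ Zara ∩ Mateo: 10:00-12:45, 16:30-20:00.
Hana ∩ Omar ∩ Zara ∩ Mateo ∩ Esperanza: 10:00-12:45, 16:30-20:00.
Hana ∩ Omar ∩ Zara ∩ Mateo ∩ Esperanza ∩ Carol: 10:00-12:45, 16:30-20:00.
So the common availability across everyone is 10:00-12:45, 16:30-20:00.
The last common window of at least 75 minutes is 16:30-20:00; a 75-minute meeting can start as late as 18:45 and still end by 20:00.

18:45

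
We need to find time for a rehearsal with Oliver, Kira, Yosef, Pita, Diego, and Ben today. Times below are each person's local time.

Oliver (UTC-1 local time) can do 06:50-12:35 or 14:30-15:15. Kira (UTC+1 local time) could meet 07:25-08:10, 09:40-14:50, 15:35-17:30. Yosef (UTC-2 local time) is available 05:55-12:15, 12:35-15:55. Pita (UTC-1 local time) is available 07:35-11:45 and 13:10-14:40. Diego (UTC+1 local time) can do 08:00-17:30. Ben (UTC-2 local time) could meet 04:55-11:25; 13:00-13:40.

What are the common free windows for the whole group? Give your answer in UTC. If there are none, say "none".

Oliver in UTC: 07:50-13:35, 15:30-16:15 (add 1h to convert from UTC-1).
Kira in UTC: 06:25-07:10, 08:40-13:50, 14:35-16:30 (subtract 1h to convert from UTC+1).
Yosef in UTC: 07:55-14:15, 14:35-17:55 (add 2h to convert from UTC-2).
Pita in UTC: 08:35-12:45, 14:10-15:40 (add 1h to convert from UTC-1).
Diego in UTC: 07:00-16:30 (subtract 1h to convert from UTC+1).
Ben in UTC: 06:55-13:25, 15:00-15:40 (add 2h to convert from UTC-2).
Oliver ∩ Kira: 08:40-13:35, 15:30-16:15.
Oliver ∩ Kira ∩ Yosef: 08:40-13:35, 15:30-16:15.
Oliver ∩ Kira ∩ Yosef ∩ Pita: 08:40-12:45, 15:30-15:40.
Oliver ∩ Kira ∩ Yosef ∩ Pita ∩ Diego: 08:40-12:45, 15:30-15:40.
Oliver ∩ Kira ∩ Yosef ∩ Pita ∩ Diego ∩ Ben: 08:40-12:45, 15:30-15:40.
So the common availability across everyone is 08:40-12:45, 15:30-15:40.

08:40-12:45, 15:30-15:40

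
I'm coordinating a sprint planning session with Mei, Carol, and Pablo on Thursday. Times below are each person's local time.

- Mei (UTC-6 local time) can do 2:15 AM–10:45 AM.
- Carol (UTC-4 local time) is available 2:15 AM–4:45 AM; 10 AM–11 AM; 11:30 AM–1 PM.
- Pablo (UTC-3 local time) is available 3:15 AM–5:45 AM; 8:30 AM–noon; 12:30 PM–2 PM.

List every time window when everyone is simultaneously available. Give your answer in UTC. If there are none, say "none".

08:15-08:45, 14:00-15:00, 15:30-16:45

Mei in UTC: 08:15-16:45 (add 6h to convert from UTC-6).
Carol in UTC: 06:15-08:45, 14:00-15:00, 15:30-17:00 (add 4h to convert from UTC-4).
Pablo in UTC: 06:15-08:45, 11:30-15:00, 15:30-17:00 (add 3h to convert from UTC-3).
Mei ∩ Carol: 08:15-08:45, 14:00-15:00, 15:30-16:45.
Mei ∩ Carol ∩ Pablo: 08:15-08:45, 14:00-15:00, 15:30-16:45.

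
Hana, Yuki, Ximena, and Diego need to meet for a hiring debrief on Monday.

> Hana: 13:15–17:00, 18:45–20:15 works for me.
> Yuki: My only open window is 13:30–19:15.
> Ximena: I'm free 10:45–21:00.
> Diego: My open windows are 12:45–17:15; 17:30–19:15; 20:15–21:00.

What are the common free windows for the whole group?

Hana ∩ Yuki: 13:30-17:00, 18:45-19:15.
Hana ∩ Yuki ∩ Ximena: 13:30-17:00, 18:45-19:15.
Hana ∩ Yuki ∩ Ximena ∩ Diego: 13:30-17:00, 18:45-19:15.
Those are the intersection windows.

13:30-17:00, 18:45-19:15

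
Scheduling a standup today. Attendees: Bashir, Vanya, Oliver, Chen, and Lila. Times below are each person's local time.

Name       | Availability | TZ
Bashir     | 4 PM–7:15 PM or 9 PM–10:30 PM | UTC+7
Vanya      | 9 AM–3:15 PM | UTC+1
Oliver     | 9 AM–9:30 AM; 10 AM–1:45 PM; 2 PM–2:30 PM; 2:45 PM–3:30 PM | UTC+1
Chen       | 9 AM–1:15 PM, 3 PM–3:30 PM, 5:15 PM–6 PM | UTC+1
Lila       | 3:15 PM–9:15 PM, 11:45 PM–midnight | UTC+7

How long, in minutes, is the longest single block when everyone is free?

Bashir in UTC: 09:00-12:15, 14:00-15:30 (subtract 7h to convert from UTC+7).
Vanya in UTC: 08:00-14:15 (subtract 1h to convert from UTC+1).
Oliver in UTC: 08:00-08:30, 09:00-12:45, 13:00-13:30, 13:45-14:30 (subtract 1h to convert from UTC+1).
Chen in UTC: 08:00-12:15, 14:00-14:30, 16:15-17:00 (subtract 1h to convert from UTC+1).
Lila in UTC: 08:15-14:15, 16:45-17:00 (subtract 7h to convert from UTC+7).
Bashir ∩ Vanya: 09:00-12:15, 14:00-14:15.
Bashir ∩ Vanya ∩ Oliver: 09:00-12:15, 14:00-14:15.
Bashir ∩ Vanya ∩ Oliver ∩ Chen: 09:00-12:15, 14:00-14:15.
Bashir ∩ Vanya ∩ Oliver ∩ Chen ∩ Lila: 09:00-12:15, 14:00-14:15.
Those are the intersection windows.
The longest is 09:00-12:15 at 195 minutes.

195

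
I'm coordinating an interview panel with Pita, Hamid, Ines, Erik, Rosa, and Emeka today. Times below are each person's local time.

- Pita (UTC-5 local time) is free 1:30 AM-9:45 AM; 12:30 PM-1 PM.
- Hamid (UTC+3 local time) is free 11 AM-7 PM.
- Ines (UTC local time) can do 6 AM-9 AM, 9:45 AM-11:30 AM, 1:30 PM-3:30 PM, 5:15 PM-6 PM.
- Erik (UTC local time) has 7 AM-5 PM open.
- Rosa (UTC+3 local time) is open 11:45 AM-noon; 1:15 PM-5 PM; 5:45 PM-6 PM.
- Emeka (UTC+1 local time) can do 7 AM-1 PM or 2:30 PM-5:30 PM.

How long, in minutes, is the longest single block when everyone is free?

Pita in UTC: 06:30-14:45, 17:30-18:00 (add 5h to convert from UTC-5).
Hamid in UTC: 08:00-16:00 (subtract 3h to convert from UTC+3).
Ines in UTC: 06:00-09:00, 09:45-11:30, 13:30-15:30, 17:15-18:00.
Erik in UTC: 07:00-17:00.
Rosa in UTC: 08:45-09:00, 10:15-14:00, 14:45-15:00 (subtract 3h to convert from UTC+3).
Emeka in UTC: 06:00-12:00, 13:30-16:30 (subtract 1h to convert from UTC+1).
Pita ∩ Hamid: 08:00-14:45.
Pita ∩ Hamid ∩ Ines: 08:00-09:00, 09:45-11:30, 13:30-14:45.
Pita ∩ Hamid ∩ Ines ∩ Erik: 08:00-09:00, 09:45-11:30, 13:30-14:45.
Pita ∩ Hamid ∩ Ines ∩ Erik ∩ Rosa: 08:45-09:00, 10:15-11:30, 13:30-14:00.
Pita ∩ Hamid ∩ Ines ∩ Erik ∩ Rosa ∩ Emeka: 08:45-09:00, 10:15-11:30, 13:30-14:00.
Those are the intersection windows.
The longest is 10:15-11:30 at 75 minutes.

75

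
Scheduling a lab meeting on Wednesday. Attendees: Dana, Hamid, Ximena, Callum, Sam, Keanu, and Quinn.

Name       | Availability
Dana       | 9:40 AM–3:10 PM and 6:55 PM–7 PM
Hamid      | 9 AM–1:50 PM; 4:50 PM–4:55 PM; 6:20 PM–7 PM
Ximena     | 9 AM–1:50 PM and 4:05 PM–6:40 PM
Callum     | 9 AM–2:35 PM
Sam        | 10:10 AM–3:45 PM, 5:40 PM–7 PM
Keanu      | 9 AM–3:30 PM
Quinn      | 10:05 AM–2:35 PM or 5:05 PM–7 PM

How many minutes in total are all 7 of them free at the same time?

220

Dana ∩ Hamid: 09:40-13:50, 18:55-19:00.
Dana ∩ Hamid ∩ Ximena: 09:40-13:50.
Dana ∩ Hamid ∩ Ximena ∩ Callum: 09:40-13:50.
Dana ∩ Hamid ∩ Ximena ∩ Callum ∩ Sam: 10:10-13:50.
Dana ∩ Hamid ∩ Ximena ∩ Callum ∩ Sam ∩ Keanu: 10:10-13:50.
Dana ∩ Hamid ∩ Ximena ∩ Callum ∩ Sam ∩ Keanu ∩ Quinn: 10:10-13:50.
That's a single block of 220 minutes.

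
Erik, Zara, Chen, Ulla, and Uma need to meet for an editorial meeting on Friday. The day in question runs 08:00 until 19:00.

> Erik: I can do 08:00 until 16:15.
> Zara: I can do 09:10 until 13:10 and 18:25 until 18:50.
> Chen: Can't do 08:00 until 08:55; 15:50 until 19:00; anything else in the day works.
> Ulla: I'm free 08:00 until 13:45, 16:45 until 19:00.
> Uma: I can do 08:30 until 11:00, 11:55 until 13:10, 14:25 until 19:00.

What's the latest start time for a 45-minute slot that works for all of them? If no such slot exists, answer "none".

12:25

Erik free: 08:00-16:15.
Zara free: 09:10-13:10, 18:25-18:50.
Chen free: 08:55-15:50 (invert busy blocks within the working day).
Ulla free: 08:00-13:45, 16:45-19:00.
Uma free: 08:30-11:00, 11:55-13:10, 14:25-19:00.
Erik ∩ Zara: 09:10-13:10.
Erik ∩ Zara ∩ Chen: 09:10-13:10.
Erik ∩ Zara ∩ Chen ∩ Ulla: 09:10-13:10.
Erik ∩ Zara ∩ Chen ∩ Ulla ∩ Uma: 09:10-11:00, 11:55-13:10.
The last common window of at least 45 minutes is 11:55-13:10; a 45-minute meeting can start as late as 12:25 and still end by 13:10.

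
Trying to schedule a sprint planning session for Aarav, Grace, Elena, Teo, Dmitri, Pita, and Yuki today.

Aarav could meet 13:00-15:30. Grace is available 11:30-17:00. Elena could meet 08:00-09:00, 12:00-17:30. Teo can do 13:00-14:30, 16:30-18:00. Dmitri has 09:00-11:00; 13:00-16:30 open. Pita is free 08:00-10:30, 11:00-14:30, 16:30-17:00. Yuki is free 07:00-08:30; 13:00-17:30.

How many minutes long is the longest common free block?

Aarav ∩ Grace: 13:00-15:30.
Aarav ∩ Grace ∩ Elena: 13:00-15:30.
Aarav ∩ Grace ∩ Elena ∩ Teo: 13:00-14:30.
Aarav ∩ Grace ∩ Elena ∩ Teo ∩ Dmitri: 13:00-14:30.
Aarav ∩ Grace ∩ Elena ∩ Teo ∩ Dmitri ∩ Pita: 13:00-14:30.
Aarav ∩ Grace ∩ Elena ∩ Teo ∩ Dmitri ∩ Pita ∩ Yuki: 13:00-14:30.
The longest is 13:00-14:30 at 90 minutes.

90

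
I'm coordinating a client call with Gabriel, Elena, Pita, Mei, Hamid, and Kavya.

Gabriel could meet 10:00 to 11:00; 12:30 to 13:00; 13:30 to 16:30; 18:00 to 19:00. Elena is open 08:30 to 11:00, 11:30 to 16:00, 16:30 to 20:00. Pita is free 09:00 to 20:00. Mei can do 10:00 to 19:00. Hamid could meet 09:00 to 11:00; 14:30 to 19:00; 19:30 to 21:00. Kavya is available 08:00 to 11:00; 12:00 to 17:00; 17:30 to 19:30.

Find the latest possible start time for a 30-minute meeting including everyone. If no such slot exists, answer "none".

Gabriel ∩ Elena: 10:00-11:00, 12:30-13:00, 13:30-16:00, 18:00-19:00.
Gabriel ∩ Elena ∩ Pita: 10:00-11:00, 12:30-13:00, 13:30-16:00, 18:00-19:00.
Gabriel ∩ Elena ∩ Pita ∩ Mei: 10:00-11:00, 12:30-13:00, 13:30-16:00, 18:00-19:00.
Gabriel ∩ Elena ∩ Pita ∩ Mei ∩ Hamid: 10:00-11:00, 14:30-16:00, 18:00-19:00.
Gabriel ∩ Elena ∩ Pita ∩ Mei ∩ Hamid ∩ Kavya: 10:00-11:00, 14:30-16:00, 18:00-19:00.
Those are the intersection windows.
The last common window of at least 30 minutes is 18:00-19:00; a 30-minute meeting can start as late as 18:30 and still end by 19:00.

18:30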